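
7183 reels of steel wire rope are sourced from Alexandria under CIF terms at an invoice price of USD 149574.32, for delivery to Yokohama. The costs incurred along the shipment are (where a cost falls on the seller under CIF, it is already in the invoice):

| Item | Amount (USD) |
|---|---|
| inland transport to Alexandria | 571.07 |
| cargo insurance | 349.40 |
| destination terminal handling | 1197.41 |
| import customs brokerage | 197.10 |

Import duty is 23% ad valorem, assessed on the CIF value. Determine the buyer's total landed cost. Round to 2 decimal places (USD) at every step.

CIF: the seller pays costs through ocean freight and marine insurance to the destination port.
Already in the invoice (seller's account under CIF): inland to port, insurance — exclude.
The CIF price already equals the CIF value: 149574.32
Import duty = 149574.32 × 23% = 34402.09
Buyer bears: destination terminal 1197.41 + brokerage 197.10 + duty 34402.09 = 35796.60
Landed cost = invoice 149574.32 + 35796.60 = 185370.92

Total landed cost: USD 185370.92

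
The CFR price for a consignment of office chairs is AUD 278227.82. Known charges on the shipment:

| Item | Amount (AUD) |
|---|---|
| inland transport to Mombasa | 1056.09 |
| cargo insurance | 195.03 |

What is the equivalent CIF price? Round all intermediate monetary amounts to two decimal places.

Not relevant to the conversion: inland to port — on the seller under both CFR and CIF; already in the CFR price and stays in the CIF price.
From CFR to CIF, the seller additionally bears: insurance.
CIF price = 278227.82 + 195.03 = 278422.85

CIF price: AUD 278422.85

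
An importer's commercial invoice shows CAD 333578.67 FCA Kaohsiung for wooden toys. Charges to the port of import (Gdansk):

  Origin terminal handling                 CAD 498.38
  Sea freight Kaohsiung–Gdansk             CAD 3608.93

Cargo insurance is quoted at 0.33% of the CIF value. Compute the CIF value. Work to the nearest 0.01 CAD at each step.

CIF value: CAD 338804.03

Let C be the CIF value. C = FCA price + pre-shipment costs + freight + 0.33% × C
C − 0.33% × C = 333578.67 + 498.38 + 3608.93
0.9967 × C = 337685.98
C = 337685.98 / 0.9967 = 338804.03
Insurance premium = 0.33% × 338804.03 = 1118.05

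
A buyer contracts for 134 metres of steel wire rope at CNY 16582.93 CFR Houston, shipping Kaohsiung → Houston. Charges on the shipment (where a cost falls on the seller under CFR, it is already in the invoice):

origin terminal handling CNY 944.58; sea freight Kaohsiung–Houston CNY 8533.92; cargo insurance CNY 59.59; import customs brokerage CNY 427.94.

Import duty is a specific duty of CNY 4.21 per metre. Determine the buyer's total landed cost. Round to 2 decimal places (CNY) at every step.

Total landed cost: CNY 17634.60

CFR: the seller pays costs through ocean freight to the destination port, but not insurance.
Already in the invoice (seller's account under CFR): origin terminal, freight — exclude.
CIF value = CFR price + insurance = 16582.93 + 59.59 = 16642.52
Import duty = 134 × 4.21 = 564.14
Buyer bears: insurance 59.59 + brokerage 427.94 + duty 564.14 = 1051.67
Landed cost = invoice 16582.93 + 1051.67 = 17634.60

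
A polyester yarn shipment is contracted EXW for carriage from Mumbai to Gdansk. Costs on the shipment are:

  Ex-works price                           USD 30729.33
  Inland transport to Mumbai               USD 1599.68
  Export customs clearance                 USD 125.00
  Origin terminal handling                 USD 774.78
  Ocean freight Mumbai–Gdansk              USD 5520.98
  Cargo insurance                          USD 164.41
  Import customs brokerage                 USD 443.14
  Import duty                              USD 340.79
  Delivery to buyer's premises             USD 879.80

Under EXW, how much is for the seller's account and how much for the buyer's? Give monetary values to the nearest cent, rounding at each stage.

EXW: the seller makes goods available at their premises; the buyer bears all onward costs.
Seller's account: goods 30729.33 = 30729.33
Buyer's account: inland to port 1599.68 + export clearance 125.00 + origin terminal 774.78 + freight 5520.98 + insurance 164.41 + brokerage 443.14 + duty 340.79 + delivery 879.80 = 9848.58

Seller: USD 30729.33; buyer: USD 9848.58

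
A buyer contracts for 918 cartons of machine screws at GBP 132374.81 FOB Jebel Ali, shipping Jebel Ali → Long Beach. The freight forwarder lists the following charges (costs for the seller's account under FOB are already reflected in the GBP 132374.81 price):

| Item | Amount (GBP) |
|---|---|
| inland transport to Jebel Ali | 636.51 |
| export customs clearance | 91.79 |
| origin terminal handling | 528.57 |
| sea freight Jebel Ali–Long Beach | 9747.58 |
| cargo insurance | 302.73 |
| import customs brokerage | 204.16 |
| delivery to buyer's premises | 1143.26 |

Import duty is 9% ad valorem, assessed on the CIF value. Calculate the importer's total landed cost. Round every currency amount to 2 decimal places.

Total landed cost: GBP 156590.80

FOB: the seller bears costs until goods are on board at the origin port; the buyer bears freight, insurance and all costs thereafter.
Already in the invoice (seller's account under FOB): inland to port, export clearance, origin terminal — exclude.
CIF value = FOB price + freight + insurance = 132374.81 + 9747.58 + 302.73 = 142425.12
Import duty = 142425.12 × 9% = 12818.26
Buyer bears: freight 9747.58 + insurance 302.73 + brokerage 204.16 + delivery 1143.26 + duty 12818.26 = 24215.99
Landed cost = invoice 132374.81 + 24215.99 = 156590.80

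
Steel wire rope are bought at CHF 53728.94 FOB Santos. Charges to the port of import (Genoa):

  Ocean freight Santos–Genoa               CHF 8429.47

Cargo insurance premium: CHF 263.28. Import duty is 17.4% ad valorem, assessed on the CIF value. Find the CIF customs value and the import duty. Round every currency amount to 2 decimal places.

CIF value: CHF 62421.69; import duty: CHF 10861.37

CIF = FOB price + freight + insurance
CIF = 53728.94 + 8429.47 + 263.28 = 62421.69
Import duty = 62421.69 × 17.4% = 10861.37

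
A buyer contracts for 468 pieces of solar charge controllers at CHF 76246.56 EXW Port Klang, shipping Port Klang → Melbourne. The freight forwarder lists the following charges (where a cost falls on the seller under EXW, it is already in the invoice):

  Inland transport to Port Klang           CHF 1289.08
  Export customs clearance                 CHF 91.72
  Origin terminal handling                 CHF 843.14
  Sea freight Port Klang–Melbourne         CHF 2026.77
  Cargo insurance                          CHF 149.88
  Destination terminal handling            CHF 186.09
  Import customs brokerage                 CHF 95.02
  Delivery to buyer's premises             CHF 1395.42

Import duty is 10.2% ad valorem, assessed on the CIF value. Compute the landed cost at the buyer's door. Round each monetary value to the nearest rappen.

Total landed cost: CHF 90549.69

EXW: the seller makes goods available at their premises; the buyer bears all onward costs.
CIF value = EXW price + inland to port + export clearance + origin terminal + freight + insurance = 76246.56 + 1289.08 + 91.72 + 843.14 + 2026.77 + 149.88 = 80647.15
Import duty = 80647.15 × 10.2% = 8226.01
Buyer bears: inland to port 1289.08 + export clearance 91.72 + origin terminal 843.14 + freight 2026.77 + insurance 149.88 + destination terminal 186.09 + brokerage 95.02 + delivery 1395.42 + duty 8226.01 = 14303.13
Landed cost = invoice 76246.56 + 14303.13 = 90549.69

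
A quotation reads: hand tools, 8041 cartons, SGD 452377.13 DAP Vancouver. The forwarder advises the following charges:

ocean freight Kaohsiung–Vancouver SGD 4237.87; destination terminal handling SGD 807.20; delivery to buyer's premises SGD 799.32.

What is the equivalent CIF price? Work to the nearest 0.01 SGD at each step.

CIF price: SGD 450770.61

Not relevant to the conversion: freight — on the seller under both DAP and CIF; already in the DAP price and stays in the CIF price.
From DAP to CIF, the seller no longer bears: destination terminal, delivery.
CIF price = 452377.13 − 807.20 − 799.32 = 450770.61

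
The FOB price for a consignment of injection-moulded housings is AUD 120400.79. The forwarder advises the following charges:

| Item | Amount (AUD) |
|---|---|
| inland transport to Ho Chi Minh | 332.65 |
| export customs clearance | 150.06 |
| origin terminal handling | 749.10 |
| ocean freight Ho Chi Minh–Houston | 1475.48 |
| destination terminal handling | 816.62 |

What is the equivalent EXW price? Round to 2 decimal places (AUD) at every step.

Not relevant to the conversion: freight, destination terminal — on the buyer under both terms; not part of either seller's price.
From FOB to EXW, the seller no longer bears: inland to port, export clearance, origin terminal.
EXW price = 120400.79 − 332.65 − 150.06 − 749.10 = 119168.98

EXW price: AUD 119168.98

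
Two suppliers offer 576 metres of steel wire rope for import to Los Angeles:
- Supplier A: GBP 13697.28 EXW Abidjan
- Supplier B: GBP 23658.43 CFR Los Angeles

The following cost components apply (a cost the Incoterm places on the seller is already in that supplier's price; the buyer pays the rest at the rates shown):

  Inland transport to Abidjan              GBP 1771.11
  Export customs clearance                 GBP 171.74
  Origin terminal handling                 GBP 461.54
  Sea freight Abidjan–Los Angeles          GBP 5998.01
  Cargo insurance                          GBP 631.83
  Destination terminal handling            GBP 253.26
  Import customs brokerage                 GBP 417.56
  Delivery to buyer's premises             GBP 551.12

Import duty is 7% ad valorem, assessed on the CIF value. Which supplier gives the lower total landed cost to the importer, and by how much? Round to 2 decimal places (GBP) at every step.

Supplier A is cheaper by GBP 1667.86

Supplier A (EXW):
CIF value = EXW price + inland to port + export clearance + origin terminal + freight + insurance = 13697.28 + 1771.11 + 171.74 + 461.54 + 5998.01 + 631.83 = 22731.51
Import duty = 22731.51 × 7% = 1591.21
Buyer bears (A): 1771.11 + 171.74 + 461.54 + 5998.01 + 631.83 + 253.26 + 417.56 + 551.12 = 10256.17
Landed cost (A) = invoice 13697.28 + 10256.17 + duty 1591.21 = 25544.66
Supplier B (CFR):
CIF value = CFR price + insurance = 23658.43 + 631.83 = 24290.26
Import duty = 24290.26 × 7% = 1700.32
Buyer bears (B): 631.83 + 253.26 + 417.56 + 551.12 = 1853.77
Landed cost (B) = invoice 23658.43 + 1853.77 + duty 1700.32 = 27212.52
Difference = |25544.66 − 27212.52| = 1667.86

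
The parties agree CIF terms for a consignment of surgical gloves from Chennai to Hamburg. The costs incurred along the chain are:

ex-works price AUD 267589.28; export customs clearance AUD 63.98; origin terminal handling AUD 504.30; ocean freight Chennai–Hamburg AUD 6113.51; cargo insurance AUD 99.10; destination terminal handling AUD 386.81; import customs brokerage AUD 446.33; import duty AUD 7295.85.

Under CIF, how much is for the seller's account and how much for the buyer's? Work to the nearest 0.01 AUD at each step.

CIF: the seller pays costs through ocean freight and marine insurance to the destination port.
Seller's account: goods 267589.28 + export clearance 63.98 + origin terminal 504.30 + freight 6113.51 + insurance 99.10 = 274370.17
Buyer's account: destination terminal 386.81 + brokerage 446.33 + duty 7295.85 = 8128.99

Seller: AUD 274370.17; buyer: AUD 8128.99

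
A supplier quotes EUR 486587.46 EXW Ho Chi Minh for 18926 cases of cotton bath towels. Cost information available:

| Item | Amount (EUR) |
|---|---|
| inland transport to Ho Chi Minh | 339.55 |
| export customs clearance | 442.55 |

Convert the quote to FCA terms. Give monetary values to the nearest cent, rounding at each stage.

FCA price: EUR 487369.56

From EXW to FCA, the seller additionally bears: inland to port, export clearance.
FCA price = 486587.46 + 339.55 + 442.55 = 487369.56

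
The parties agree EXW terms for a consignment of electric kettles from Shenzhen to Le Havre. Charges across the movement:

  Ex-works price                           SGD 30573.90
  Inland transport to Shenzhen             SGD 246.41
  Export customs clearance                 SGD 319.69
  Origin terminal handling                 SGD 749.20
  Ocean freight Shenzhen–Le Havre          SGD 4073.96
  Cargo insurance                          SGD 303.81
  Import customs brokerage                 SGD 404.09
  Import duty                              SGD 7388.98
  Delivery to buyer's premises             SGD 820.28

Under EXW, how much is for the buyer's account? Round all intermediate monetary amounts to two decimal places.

EXW: the seller makes goods available at their premises; the buyer bears all onward costs.
Seller's account: goods 30573.90 = 30573.90
Buyer's account: inland to port 246.41 + export clearance 319.69 + origin terminal 749.20 + freight 4073.96 + insurance 303.81 + brokerage 404.09 + duty 7388.98 + delivery 820.28 = 14306.42

Buyer's account: SGD 14306.42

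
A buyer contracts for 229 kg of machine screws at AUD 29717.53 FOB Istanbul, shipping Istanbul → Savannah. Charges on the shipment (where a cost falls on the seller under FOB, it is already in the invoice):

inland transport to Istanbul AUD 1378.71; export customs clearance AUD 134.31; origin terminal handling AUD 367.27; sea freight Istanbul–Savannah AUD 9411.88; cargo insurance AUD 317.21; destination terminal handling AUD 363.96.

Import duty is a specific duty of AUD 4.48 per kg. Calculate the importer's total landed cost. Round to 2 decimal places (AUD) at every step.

Total landed cost: AUD 40836.50

FOB: the seller bears costs until goods are on board at the origin port; the buyer bears freight, insurance and all costs thereafter.
Already in the invoice (seller's account under FOB): inland to port, export clearance, origin terminal — exclude.
CIF value = FOB price + freight + insurance = 29717.53 + 9411.88 + 317.21 = 39446.62
Import duty = 229 × 4.48 = 1025.92
Buyer bears: freight 9411.88 + insurance 317.21 + destination terminal 363.96 + duty 1025.92 = 11118.97
Landed cost = invoice 29717.53 + 11118.97 = 40836.50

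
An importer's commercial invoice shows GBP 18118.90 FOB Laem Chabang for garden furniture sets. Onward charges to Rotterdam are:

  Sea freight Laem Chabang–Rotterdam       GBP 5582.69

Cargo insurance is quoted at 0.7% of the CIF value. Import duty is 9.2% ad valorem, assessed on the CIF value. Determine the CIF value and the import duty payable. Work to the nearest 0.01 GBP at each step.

CIF value: GBP 23868.67; import duty: GBP 2195.92

Let C be the CIF value. C = FOB price + freight + 0.7% × C
C − 0.7% × C = 18118.90 + 5582.69
0.993 × C = 23701.59
C = 23701.59 / 0.993 = 23868.67
Insurance premium = 0.7% × 23868.67 = 167.08
Import duty = 23868.67 × 9.2% = 2195.92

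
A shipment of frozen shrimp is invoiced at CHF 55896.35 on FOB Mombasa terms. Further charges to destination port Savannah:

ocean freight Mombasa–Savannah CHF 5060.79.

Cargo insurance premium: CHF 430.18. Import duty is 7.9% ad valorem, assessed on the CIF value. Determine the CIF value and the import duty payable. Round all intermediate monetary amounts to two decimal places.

CIF = FOB price + freight + insurance
CIF = 55896.35 + 5060.79 + 430.18 = 61387.32
Import duty = 61387.32 × 7.9% = 4849.60

CIF value: CHF 61387.32; import duty: CHF 4849.60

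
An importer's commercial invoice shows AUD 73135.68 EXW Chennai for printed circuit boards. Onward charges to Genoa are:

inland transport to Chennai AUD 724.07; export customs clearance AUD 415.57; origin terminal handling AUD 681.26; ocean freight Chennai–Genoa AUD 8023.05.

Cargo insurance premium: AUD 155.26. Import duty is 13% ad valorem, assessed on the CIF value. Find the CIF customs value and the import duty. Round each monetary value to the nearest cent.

CIF = EXW price + pre-shipment costs + freight + insurance
CIF = 73135.68 + 724.07 + 415.57 + 681.26 + 8023.05 + 155.26 = 83134.89
Import duty = 83134.89 × 13% = 10807.54

CIF value: AUD 83134.89; import duty: AUD 10807.54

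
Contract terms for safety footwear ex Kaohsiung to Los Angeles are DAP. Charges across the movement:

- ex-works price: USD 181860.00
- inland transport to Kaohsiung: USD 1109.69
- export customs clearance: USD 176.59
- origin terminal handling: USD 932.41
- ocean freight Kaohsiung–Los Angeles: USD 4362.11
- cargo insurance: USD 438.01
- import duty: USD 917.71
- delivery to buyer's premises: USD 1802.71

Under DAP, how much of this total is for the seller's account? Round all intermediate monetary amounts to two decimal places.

Seller's account: USD 190681.52

DAP: the seller bears all costs to the named destination except import duty and clearance.
Seller's account: goods 181860.00 + inland to port 1109.69 + export clearance 176.59 + origin terminal 932.41 + freight 4362.11 + insurance 438.01 + delivery 1802.71 = 190681.52
Buyer's account: duty 917.71 = 917.71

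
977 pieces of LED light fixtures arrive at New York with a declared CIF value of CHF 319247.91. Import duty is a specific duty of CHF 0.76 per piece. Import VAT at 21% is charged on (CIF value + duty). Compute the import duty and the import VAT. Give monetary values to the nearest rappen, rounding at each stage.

Import duty: CHF 742.52; import VAT: CHF 67197.99

Import duty = 977 × 0.76 = 742.52
VAT base = CIF + duty = 319247.91 + 742.52 = 319990.43
Import VAT = 319990.43 × 21% = 67197.99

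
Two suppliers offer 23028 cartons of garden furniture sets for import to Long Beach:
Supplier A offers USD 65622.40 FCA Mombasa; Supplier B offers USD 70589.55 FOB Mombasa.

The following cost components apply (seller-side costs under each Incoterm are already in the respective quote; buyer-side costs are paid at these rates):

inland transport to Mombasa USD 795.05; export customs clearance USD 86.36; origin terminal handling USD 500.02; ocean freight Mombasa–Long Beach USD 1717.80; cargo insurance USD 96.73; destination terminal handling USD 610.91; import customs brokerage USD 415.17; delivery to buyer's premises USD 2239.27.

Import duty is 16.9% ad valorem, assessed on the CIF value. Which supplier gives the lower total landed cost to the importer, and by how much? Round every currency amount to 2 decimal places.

Supplier A (FCA):
CIF value = FCA price + origin terminal + freight + insurance = 65622.40 + 500.02 + 1717.80 + 96.73 = 67936.95
Import duty = 67936.95 × 16.9% = 11481.34
Buyer bears (A): 500.02 + 1717.80 + 96.73 + 610.91 + 415.17 + 2239.27 = 5579.90
Landed cost (A) = invoice 65622.40 + 5579.90 + duty 11481.34 = 82683.64
Supplier B (FOB):
CIF value = FOB price + freight + insurance = 70589.55 + 1717.80 + 96.73 = 72404.08
Import duty = 72404.08 × 16.9% = 12236.29
Buyer bears (B): 1717.80 + 96.73 + 610.91 + 415.17 + 2239.27 = 5079.88
Landed cost (B) = invoice 70589.55 + 5079.88 + duty 12236.29 = 87905.72
Difference = |82683.64 − 87905.72| = 5222.08

Supplier A is cheaper by USD 5222.08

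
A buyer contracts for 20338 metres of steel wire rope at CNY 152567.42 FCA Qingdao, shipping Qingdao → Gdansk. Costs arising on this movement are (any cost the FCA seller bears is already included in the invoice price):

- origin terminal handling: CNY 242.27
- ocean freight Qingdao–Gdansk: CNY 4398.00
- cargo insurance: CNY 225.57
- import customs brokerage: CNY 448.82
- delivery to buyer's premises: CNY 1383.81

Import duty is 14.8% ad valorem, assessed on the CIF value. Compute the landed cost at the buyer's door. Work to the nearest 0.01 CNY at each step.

FCA: the seller delivers export-cleared goods to the carrier; the buyer bears costs from that point.
CIF value = FCA price + origin terminal + freight + insurance = 152567.42 + 242.27 + 4398.00 + 225.57 = 157433.26
Import duty = 157433.26 × 14.8% = 23300.12
Buyer bears: origin terminal 242.27 + freight 4398.00 + insurance 225.57 + brokerage 448.82 + delivery 1383.81 + duty 23300.12 = 29998.59
Landed cost = invoice 152567.42 + 29998.59 = 182566.01

Total landed cost: CNY 182566.01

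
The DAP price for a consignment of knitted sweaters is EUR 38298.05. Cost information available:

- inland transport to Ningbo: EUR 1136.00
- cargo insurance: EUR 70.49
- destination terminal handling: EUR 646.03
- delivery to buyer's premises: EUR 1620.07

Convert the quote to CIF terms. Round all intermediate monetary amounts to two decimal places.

Not relevant to the conversion: inland to port, insurance — on the seller under both DAP and CIF; already in the DAP price and stays in the CIF price.
From DAP to CIF, the seller no longer bears: destination terminal, delivery.
CIF price = 38298.05 − 646.03 − 1620.07 = 36031.95

CIF price: EUR 36031.95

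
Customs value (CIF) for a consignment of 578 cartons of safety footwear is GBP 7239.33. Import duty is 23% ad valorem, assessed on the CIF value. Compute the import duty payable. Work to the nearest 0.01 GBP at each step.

Import duty = 7239.33 × 23% = 1665.05

Import duty: GBP 1665.05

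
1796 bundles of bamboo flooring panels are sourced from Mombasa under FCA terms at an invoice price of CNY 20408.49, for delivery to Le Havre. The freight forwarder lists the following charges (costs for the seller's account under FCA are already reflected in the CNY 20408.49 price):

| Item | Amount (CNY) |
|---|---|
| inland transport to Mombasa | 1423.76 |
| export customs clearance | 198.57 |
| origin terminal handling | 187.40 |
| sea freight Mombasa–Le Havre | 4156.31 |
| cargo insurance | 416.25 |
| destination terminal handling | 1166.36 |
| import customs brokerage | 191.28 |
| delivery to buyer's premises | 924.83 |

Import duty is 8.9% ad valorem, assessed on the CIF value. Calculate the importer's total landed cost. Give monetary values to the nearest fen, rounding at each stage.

Total landed cost: CNY 29690.91

FCA: the seller delivers export-cleared goods to the carrier; the buyer bears costs from that point.
Already in the invoice (seller's account under FCA): inland to port, export clearance — exclude.
CIF value = FCA price + origin terminal + freight + insurance = 20408.49 + 187.40 + 4156.31 + 416.25 = 25168.45
Import duty = 25168.45 × 8.9% = 2239.99
Buyer bears: origin terminal 187.40 + freight 4156.31 + insurance 416.25 + destination terminal 1166.36 + brokerage 191.28 + delivery 924.83 + duty 2239.99 = 9282.42
Landed cost = invoice 20408.49 + 9282.42 = 29690.91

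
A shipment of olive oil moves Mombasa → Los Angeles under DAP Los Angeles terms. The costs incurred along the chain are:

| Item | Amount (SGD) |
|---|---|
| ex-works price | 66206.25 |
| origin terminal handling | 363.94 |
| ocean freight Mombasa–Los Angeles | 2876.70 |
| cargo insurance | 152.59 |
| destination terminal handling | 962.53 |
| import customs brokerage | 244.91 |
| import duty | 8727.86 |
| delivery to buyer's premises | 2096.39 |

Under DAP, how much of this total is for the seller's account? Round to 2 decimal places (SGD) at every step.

DAP: the seller bears all costs to the named destination except import duty and clearance.
Seller's account: goods 66206.25 + origin terminal 363.94 + freight 2876.70 + insurance 152.59 + destination terminal 962.53 + delivery 2096.39 = 72658.40
Buyer's account: brokerage 244.91 + duty 8727.86 = 8972.77

Seller's account: SGD 72658.40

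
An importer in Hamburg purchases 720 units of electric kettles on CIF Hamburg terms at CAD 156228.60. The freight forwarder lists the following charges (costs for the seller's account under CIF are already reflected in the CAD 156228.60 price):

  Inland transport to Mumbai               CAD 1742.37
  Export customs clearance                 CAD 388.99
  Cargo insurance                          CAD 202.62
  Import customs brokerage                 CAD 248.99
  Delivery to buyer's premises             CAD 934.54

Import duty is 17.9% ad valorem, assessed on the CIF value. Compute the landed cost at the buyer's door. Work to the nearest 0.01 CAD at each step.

CIF: the seller pays costs through ocean freight and marine insurance to the destination port.
Already in the invoice (seller's account under CIF): inland to port, export clearance, insurance — exclude.
The CIF price already equals the CIF value: 156228.60
Import duty = 156228.60 × 17.9% = 27964.92
Buyer bears: brokerage 248.99 + delivery 934.54 + duty 27964.92 = 29148.45
Landed cost = invoice 156228.60 + 29148.45 = 185377.05

Total landed cost: CAD 185377.05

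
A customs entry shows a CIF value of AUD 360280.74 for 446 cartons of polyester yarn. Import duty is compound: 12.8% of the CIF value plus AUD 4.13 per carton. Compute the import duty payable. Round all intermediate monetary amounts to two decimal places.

Ad valorem component: 360280.74 × 12.8% = 46115.93
Specific component: 446 × 4.13 = 1841.98
Import duty = 46115.93 + 1841.98 = 47957.91

Import duty: AUD 47957.91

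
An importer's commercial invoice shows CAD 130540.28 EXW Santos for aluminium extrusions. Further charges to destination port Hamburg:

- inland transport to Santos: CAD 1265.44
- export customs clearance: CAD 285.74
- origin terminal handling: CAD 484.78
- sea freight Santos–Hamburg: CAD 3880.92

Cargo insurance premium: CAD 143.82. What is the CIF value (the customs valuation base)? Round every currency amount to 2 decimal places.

CIF value: CAD 136600.98

CIF = EXW price + pre-shipment costs + freight + insurance
CIF = 130540.28 + 1265.44 + 285.74 + 484.78 + 3880.92 + 143.82 = 136600.98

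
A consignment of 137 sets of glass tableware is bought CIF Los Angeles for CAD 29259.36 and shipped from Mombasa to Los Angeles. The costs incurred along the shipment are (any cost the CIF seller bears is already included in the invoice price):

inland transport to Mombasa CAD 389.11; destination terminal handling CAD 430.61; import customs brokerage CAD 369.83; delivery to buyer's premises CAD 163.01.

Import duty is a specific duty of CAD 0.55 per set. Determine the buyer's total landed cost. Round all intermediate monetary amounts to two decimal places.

Total landed cost: CAD 30298.16

CIF: the seller pays costs through ocean freight and marine insurance to the destination port.
Already in the invoice (seller's account under CIF): inland to port — exclude.
The CIF price already equals the CIF value: 29259.36
Import duty = 137 × 0.55 = 75.35
Buyer bears: destination terminal 430.61 + brokerage 369.83 + delivery 163.01 + duty 75.35 = 1038.80
Landed cost = invoice 29259.36 + 1038.80 = 30298.16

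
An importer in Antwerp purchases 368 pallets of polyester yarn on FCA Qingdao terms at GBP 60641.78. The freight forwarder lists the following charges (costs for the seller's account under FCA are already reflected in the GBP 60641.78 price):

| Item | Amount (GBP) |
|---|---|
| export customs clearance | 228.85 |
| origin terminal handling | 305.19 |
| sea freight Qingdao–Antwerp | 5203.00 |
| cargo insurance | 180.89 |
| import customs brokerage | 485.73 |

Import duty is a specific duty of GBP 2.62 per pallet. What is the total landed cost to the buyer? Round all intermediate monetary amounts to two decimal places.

Total landed cost: GBP 67780.75

FCA: the seller delivers export-cleared goods to the carrier; the buyer bears costs from that point.
Already in the invoice (seller's account under FCA): export clearance — exclude.
CIF value = FCA price + origin terminal + freight + insurance = 60641.78 + 305.19 + 5203.00 + 180.89 = 66330.86
Import duty = 368 × 2.62 = 964.16
Buyer bears: origin terminal 305.19 + freight 5203.00 + insurance 180.89 + brokerage 485.73 + duty 964.16 = 7138.97
Landed cost = invoice 60641.78 + 7138.97 = 67780.75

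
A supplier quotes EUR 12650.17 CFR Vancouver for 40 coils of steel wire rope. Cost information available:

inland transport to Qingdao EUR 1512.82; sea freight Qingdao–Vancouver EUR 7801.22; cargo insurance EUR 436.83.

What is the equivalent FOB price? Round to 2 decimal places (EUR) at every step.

Not relevant to the conversion: inland to port — on the seller under both CFR and FOB; already in the CFR price and stays in the FOB price. insurance — on the buyer under both terms; not part of either seller's price.
From CFR to FOB, the seller no longer bears: freight.
FOB price = 12650.17 − 7801.22 = 4848.95

FOB price: EUR 4848.95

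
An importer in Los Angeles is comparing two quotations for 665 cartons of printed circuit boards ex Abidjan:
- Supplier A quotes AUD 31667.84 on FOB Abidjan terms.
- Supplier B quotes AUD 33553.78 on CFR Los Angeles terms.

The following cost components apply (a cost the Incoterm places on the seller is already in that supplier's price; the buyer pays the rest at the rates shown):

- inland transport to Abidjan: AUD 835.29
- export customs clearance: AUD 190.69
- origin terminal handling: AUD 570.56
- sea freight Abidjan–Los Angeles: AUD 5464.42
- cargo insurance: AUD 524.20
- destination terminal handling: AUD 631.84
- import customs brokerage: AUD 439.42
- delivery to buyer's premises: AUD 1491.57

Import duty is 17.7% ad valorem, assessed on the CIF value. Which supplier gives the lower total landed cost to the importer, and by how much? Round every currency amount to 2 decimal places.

Supplier B is cheaper by AUD 4211.87

Supplier A (FOB):
CIF value = FOB price + freight + insurance = 31667.84 + 5464.42 + 524.20 = 37656.46
Import duty = 37656.46 × 17.7% = 6665.19
Buyer bears (A): 5464.42 + 524.20 + 631.84 + 439.42 + 1491.57 = 8551.45
Landed cost (A) = invoice 31667.84 + 8551.45 + duty 6665.19 = 46884.48
Supplier B (CFR):
CIF value = CFR price + insurance = 33553.78 + 524.20 = 34077.98
Import duty = 34077.98 × 17.7% = 6031.80
Buyer bears (B): 524.20 + 631.84 + 439.42 + 1491.57 = 3087.03
Landed cost (B) = invoice 33553.78 + 3087.03 + duty 6031.80 = 42672.61
Difference = |46884.48 − 42672.61| = 4211.87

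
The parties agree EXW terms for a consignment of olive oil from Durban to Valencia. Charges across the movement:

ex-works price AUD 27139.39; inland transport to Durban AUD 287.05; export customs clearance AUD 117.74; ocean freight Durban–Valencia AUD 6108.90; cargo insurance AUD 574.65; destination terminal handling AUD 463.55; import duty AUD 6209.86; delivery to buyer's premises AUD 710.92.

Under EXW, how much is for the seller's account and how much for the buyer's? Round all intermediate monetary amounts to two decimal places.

EXW: the seller makes goods available at their premises; the buyer bears all onward costs.
Seller's account: goods 27139.39 = 27139.39
Buyer's account: inland to port 287.05 + export clearance 117.74 + freight 6108.90 + insurance 574.65 + destination terminal 463.55 + duty 6209.86 + delivery 710.92 = 14472.67

Seller: AUD 27139.39; buyer: AUD 14472.67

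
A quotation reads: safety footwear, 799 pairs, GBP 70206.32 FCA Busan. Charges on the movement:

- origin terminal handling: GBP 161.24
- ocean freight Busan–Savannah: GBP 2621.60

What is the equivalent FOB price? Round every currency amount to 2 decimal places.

FOB price: GBP 70367.56

Not relevant to the conversion: freight — on the buyer under both terms; not part of either seller's price.
From FCA to FOB, the seller additionally bears: origin terminal.
FOB price = 70206.32 + 161.24 = 70367.56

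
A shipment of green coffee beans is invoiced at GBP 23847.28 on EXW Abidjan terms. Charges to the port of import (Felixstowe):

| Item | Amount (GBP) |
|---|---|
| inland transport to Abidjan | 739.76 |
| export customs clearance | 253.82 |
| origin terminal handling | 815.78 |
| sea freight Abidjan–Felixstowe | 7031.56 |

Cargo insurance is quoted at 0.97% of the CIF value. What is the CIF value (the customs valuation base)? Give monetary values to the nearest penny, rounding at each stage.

CIF value: GBP 33008.38

Let C be the CIF value. C = EXW price + pre-shipment costs + freight + 0.97% × C
C − 0.97% × C = 23847.28 + 739.76 + 253.82 + 815.78 + 7031.56
0.9903 × C = 32688.20
C = 32688.20 / 0.9903 = 33008.38
Insurance premium = 0.97% × 33008.38 = 320.18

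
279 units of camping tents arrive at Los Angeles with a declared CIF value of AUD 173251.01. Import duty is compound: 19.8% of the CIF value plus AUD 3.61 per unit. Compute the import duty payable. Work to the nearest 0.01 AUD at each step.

Ad valorem component: 173251.01 × 19.8% = 34303.70
Specific component: 279 × 3.61 = 1007.19
Import duty = 34303.70 + 1007.19 = 35310.89

Import duty: AUD 35310.89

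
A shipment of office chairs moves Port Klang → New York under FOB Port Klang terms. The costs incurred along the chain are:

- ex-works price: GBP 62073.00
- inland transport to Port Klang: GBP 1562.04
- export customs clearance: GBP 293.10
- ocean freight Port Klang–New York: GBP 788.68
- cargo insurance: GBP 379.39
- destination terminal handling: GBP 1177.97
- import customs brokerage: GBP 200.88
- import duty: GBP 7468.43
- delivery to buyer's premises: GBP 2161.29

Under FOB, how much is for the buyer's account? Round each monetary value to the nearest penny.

FOB: the seller bears costs until goods are on board at the origin port; the buyer bears freight, insurance and all costs thereafter.
Seller's account: goods 62073.00 + inland to port 1562.04 + export clearance 293.10 = 63928.14
Buyer's account: freight 788.68 + insurance 379.39 + destination terminal 1177.97 + brokerage 200.88 + duty 7468.43 + delivery 2161.29 = 12176.64

Buyer's account: GBP 12176.64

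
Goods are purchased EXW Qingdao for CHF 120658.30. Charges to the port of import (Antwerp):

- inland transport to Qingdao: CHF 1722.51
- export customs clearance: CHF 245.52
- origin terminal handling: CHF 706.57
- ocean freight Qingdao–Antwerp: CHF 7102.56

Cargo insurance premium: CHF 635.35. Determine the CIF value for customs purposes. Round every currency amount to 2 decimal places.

CIF = EXW price + pre-shipment costs + freight + insurance
CIF = 120658.30 + 1722.51 + 245.52 + 706.57 + 7102.56 + 635.35 = 131070.81

CIF value: CHF 131070.81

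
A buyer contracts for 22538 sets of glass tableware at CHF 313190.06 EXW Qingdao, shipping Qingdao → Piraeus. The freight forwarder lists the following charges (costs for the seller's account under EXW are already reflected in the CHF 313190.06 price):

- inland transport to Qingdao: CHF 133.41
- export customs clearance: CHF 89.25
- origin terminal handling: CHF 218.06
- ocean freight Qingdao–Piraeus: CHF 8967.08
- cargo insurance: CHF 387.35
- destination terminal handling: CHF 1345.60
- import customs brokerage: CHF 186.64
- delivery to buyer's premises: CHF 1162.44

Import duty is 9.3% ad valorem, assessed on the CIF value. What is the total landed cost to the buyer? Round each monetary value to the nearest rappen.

Total landed cost: CHF 355717.51

EXW: the seller makes goods available at their premises; the buyer bears all onward costs.
CIF value = EXW price + inland to port + export clearance + origin terminal + freight + insurance = 313190.06 + 133.41 + 89.25 + 218.06 + 8967.08 + 387.35 = 322985.21
Import duty = 322985.21 × 9.3% = 30037.62
Buyer bears: inland to port 133.41 + export clearance 89.25 + origin terminal 218.06 + freight 8967.08 + insurance 387.35 + destination terminal 1345.60 + brokerage 186.64 + delivery 1162.44 + duty 30037.62 = 42527.45
Landed cost = invoice 313190.06 + 42527.45 = 355717.51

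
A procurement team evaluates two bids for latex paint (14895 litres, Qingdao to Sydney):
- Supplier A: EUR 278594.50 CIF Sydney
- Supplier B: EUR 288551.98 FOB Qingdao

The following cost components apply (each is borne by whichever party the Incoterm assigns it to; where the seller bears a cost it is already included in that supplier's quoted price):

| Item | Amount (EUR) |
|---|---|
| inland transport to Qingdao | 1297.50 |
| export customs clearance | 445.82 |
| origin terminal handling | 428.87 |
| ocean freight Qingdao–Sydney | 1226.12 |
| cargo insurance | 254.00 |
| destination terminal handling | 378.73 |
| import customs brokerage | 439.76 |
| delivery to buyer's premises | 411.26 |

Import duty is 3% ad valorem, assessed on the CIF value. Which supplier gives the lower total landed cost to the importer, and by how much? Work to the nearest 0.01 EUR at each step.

Supplier A (CIF):
The CIF price already equals the CIF value: 278594.50
Import duty = 278594.50 × 3% = 8357.84
Buyer bears (A): 378.73 + 439.76 + 411.26 = 1229.75
Landed cost (A) = invoice 278594.50 + 1229.75 + duty 8357.84 = 288182.09
Supplier B (FOB):
CIF value = FOB price + freight + insurance = 288551.98 + 1226.12 + 254.00 = 290032.10
Import duty = 290032.10 × 3% = 8700.96
Buyer bears (B): 1226.12 + 254.00 + 378.73 + 439.76 + 411.26 = 2709.87
Landed cost (B) = invoice 288551.98 + 2709.87 + duty 8700.96 = 299962.81
Difference = |288182.09 − 299962.81| = 11780.72

Supplier A is cheaper by EUR 11780.72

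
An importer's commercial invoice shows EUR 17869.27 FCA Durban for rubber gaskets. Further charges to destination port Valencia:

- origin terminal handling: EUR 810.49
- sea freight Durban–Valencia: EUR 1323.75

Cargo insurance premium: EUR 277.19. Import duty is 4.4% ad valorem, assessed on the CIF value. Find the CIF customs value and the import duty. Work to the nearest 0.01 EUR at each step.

CIF = FCA price + pre-shipment costs + freight + insurance
CIF = 17869.27 + 810.49 + 1323.75 + 277.19 = 20280.70
Import duty = 20280.70 × 4.4% = 892.35

CIF value: EUR 20280.70; import duty: EUR 892.35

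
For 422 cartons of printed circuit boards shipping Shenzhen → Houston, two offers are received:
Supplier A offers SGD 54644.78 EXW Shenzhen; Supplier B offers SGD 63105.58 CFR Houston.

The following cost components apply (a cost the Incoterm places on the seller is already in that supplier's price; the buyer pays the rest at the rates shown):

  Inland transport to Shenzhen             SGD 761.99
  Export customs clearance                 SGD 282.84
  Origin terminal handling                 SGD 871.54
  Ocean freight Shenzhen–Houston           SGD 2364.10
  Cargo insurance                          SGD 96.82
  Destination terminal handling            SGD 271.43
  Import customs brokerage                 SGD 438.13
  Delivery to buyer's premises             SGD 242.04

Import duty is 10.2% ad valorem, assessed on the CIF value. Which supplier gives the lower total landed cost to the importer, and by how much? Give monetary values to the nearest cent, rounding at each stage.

Supplier A is cheaper by SGD 4606.72

Supplier A (EXW):
CIF value = EXW price + inland to port + export clearance + origin terminal + freight + insurance = 54644.78 + 761.99 + 282.84 + 871.54 + 2364.10 + 96.82 = 59022.07
Import duty = 59022.07 × 10.2% = 6020.25
Buyer bears (A): 761.99 + 282.84 + 871.54 + 2364.10 + 96.82 + 271.43 + 438.13 + 242.04 = 5328.89
Landed cost (A) = invoice 54644.78 + 5328.89 + duty 6020.25 = 65993.92
Supplier B (CFR):
CIF value = CFR price + insurance = 63105.58 + 96.82 = 63202.40
Import duty = 63202.40 × 10.2% = 6446.64
Buyer bears (B): 96.82 + 271.43 + 438.13 + 242.04 = 1048.42
Landed cost (B) = invoice 63105.58 + 1048.42 + duty 6446.64 = 70600.64
Difference = |65993.92 − 70600.64| = 4606.72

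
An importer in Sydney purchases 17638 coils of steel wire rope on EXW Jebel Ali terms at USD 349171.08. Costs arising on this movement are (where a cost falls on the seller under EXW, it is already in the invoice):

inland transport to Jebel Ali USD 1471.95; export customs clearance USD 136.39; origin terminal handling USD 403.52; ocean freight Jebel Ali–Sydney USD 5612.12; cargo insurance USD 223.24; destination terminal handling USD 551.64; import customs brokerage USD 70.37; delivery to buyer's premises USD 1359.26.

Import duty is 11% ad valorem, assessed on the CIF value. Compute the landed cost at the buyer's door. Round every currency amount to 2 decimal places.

EXW: the seller makes goods available at their premises; the buyer bears all onward costs.
CIF value = EXW price + inland to port + export clearance + origin terminal + freight + insurance = 349171.08 + 1471.95 + 136.39 + 403.52 + 5612.12 + 223.24 = 357018.30
Import duty = 357018.30 × 11% = 39272.01
Buyer bears: inland to port 1471.95 + export clearance 136.39 + origin terminal 403.52 + freight 5612.12 + insurance 223.24 + destination terminal 551.64 + brokerage 70.37 + delivery 1359.26 + duty 39272.01 = 49100.50
Landed cost = invoice 349171.08 + 49100.50 = 398271.58

Total landed cost: USD 398271.58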